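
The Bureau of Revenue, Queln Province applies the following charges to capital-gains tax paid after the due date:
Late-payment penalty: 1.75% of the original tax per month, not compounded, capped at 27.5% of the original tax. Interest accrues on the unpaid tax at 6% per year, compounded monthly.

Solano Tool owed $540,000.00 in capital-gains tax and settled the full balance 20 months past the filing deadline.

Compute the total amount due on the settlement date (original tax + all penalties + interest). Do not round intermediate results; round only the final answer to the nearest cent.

Penalty (uncapped): 20 × 1.75% × $540,000.00 = $189,000.00; cap = 27.5% × $540,000.00 = $148,500.00 → penalty = $148,500.00
Interest (6%/yr ÷ 12 = 0.5%/month): $540,000.00 × ((1 + 0.005)^20 − 1) = $56,643.6117…
Total = $540,000.00 + $148,500.0000 + $56,643.6117… = $745,143.61

$745,143.61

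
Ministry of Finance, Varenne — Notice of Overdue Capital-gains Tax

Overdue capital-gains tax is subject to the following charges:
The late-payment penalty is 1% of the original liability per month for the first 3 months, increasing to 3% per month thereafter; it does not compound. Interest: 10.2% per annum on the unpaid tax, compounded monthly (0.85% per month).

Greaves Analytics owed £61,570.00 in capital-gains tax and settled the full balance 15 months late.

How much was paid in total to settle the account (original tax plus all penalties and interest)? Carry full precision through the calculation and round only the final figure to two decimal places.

£93,917.21

Penalty, months 1–3: 3 × 1% × £61,570.00 = £1,847.10
Penalty, months 4–15: 12 × 3% × £61,570.00 = £22,165.20
Interest: £61,570.00 × ((1 + 0.0085)^15 − 1) = £61,570.00 × 0.1353729… = £8,334.9118…
Total = £61,570.00 + £24,012.3000 + £8,334.9118… = £93,917.21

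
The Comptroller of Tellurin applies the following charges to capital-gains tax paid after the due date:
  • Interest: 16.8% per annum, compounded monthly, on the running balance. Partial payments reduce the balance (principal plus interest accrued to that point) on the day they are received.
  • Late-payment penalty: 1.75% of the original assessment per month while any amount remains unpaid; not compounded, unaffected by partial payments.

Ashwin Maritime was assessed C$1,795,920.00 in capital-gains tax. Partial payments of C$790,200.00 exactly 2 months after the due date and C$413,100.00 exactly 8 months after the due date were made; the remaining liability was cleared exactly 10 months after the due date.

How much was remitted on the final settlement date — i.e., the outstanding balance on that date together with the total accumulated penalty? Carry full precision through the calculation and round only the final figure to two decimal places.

C$1,070,170.55

Monthly rate = 16.8% ÷ 12 = 1.4%
Balance at month 2: C$1,795,920.0000 × (1 + 0.014)^2 = C$1,846,557.7603…
After C$790,200.00 payment: C$1,846,557.7603… − C$790,200.00 = C$1,056,357.7603…
Balance at month 8: C$1,056,357.7603… × (1 + 0.014)^6 = C$1,148,256.0890…
After C$413,100.00 payment: C$1,148,256.0890… − C$413,100.00 = C$735,156.0890…
Balance at month 10: C$735,156.0890… × (1 + 0.014)^2 = C$755,884.5501…
Penalty: 10 × 1.75% × C$1,795,920.00 = C$314,286.00
Final settlement = outstanding balance + penalty = C$755,884.5501… + C$314,286.00 = C$1,070,170.55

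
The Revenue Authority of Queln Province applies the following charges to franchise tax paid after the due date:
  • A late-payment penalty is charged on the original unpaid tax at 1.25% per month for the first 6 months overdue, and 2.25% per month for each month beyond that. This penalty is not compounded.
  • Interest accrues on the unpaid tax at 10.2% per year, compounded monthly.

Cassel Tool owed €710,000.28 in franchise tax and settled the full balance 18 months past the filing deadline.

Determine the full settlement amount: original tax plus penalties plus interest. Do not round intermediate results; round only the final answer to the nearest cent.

Penalty, months 1–6: 6 × 1.25% × €710,000.28 = €53,250.02…
Penalty, months 7–18: 12 × 2.25% × €710,000.28 = €191,700.08…
Interest (10.2%/yr ÷ 12 = 0.85%/month): €710,000.28 × ((1 + 0.0085)^18 − 1) = €116,845.9791…
Total = €710,000.28 + €244,950.0966 + €116,845.9791… = €1,071,796.36

€1,071,796.36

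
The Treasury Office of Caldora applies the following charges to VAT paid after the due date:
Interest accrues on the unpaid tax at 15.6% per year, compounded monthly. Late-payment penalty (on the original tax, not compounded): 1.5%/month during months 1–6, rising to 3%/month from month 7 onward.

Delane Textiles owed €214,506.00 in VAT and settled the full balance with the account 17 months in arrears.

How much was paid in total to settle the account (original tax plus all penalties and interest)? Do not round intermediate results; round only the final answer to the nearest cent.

€357,270.10

Penalty, months 1–6: 6 × 1.5% × €214,506.00 = €19,305.54
Penalty, months 7–17: 11 × 3% × €214,506.00 = €70,786.98
Interest (15.6%/yr ÷ 12 = 1.3%/month): €214,506.00 × ((1 + 0.013)^17 − 1) = €52,671.5823…
Total = €214,506.00 + €90,092.5200 + €52,671.5823… = €357,270.10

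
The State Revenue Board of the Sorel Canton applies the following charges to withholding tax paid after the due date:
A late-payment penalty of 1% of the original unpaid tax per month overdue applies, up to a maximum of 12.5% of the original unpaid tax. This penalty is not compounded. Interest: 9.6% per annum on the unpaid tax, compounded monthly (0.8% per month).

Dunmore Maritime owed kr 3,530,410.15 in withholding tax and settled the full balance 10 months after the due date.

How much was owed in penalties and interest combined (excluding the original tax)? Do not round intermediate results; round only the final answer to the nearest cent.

kr 645,861.38

Penalty: 10 × 1% × kr 3,530,410.15 = kr 353,041.02… (below the 12.5% cap of kr 441,301.27…)
Interest: kr 3,530,410.15 × ((1 + 0.008)^10 − 1) = kr 3,530,410.15 × 0.0829423… = kr 292,820.3677…
Penalties + interest = kr 353,041.0150 + kr 292,820.3677… = kr 645,861.38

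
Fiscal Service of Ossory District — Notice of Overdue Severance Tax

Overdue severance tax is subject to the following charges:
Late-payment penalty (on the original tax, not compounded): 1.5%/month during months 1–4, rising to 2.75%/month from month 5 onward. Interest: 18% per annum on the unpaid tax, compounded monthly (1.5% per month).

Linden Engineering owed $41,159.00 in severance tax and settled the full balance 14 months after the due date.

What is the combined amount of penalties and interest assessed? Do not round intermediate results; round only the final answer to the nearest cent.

Penalty, months 1–4: 4 × 1.5% × $41,159.00 = $2,469.54
Penalty, months 5–14: 10 × 2.75% × $41,159.00 = $11,318.73…
Interest: $41,159.00 × ((1 + 0.015)^14 − 1) = $41,159.00 × 0.2317557… = $9,538.8341…
Penalties + interest = $13,788.2650 + $9,538.8341… = $23,327.10

$23,327.10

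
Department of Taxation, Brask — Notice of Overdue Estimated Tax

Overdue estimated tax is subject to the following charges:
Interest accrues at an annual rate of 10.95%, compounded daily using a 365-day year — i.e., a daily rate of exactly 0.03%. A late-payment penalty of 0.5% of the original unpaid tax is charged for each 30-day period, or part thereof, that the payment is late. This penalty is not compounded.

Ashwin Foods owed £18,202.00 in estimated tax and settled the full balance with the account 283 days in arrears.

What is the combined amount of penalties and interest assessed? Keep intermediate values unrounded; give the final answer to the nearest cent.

Penalty periods: ⌈283/30⌉ = 10; penalty = 10 × 0.5% × £18,202.00 = £910.10
Interest: £18,202.00 × ((1 + 0.0003)^283 − 1) = £18,202.00 × 0.08859434… = £1,612.5942…
Penalties + interest = £910.1000 + £1,612.5942… = £2,522.69

£2,522.69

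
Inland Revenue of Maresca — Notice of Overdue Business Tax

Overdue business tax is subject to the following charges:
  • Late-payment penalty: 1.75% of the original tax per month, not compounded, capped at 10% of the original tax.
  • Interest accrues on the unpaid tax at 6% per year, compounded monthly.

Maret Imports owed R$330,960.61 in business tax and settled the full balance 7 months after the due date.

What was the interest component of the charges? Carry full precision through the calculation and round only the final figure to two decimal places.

Interest (6%/yr ÷ 12 = 0.5%/month): R$330,960.61 × ((1 + 0.005)^7 − 1) = R$11,758.8309…

R$11,758.83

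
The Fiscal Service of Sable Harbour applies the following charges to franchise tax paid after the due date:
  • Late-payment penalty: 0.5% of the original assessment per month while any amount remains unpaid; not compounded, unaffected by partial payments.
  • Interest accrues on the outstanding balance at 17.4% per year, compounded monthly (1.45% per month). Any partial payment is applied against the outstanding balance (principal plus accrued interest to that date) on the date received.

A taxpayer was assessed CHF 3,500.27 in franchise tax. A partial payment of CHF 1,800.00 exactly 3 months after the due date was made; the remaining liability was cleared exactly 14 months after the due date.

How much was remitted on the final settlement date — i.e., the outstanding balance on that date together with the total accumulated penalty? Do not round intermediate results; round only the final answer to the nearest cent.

Balance at month 3: CHF 3,500.2700 × (1 + 0.0145)^3 = CHF 3,654.7502…
After CHF 1,800.00 payment: CHF 3,654.7502… − CHF 1,800.00 = CHF 1,854.7502…
Balance at month 14: CHF 1,854.7502… × (1 + 0.0145)^11 = CHF 2,172.9913…
Penalty: 14 × 0.5% × CHF 3,500.27 = CHF 245.02…
Final settlement = outstanding balance + penalty = CHF 2,172.9913… + CHF 245.02… = CHF 2,418.01

CHF 2,418.01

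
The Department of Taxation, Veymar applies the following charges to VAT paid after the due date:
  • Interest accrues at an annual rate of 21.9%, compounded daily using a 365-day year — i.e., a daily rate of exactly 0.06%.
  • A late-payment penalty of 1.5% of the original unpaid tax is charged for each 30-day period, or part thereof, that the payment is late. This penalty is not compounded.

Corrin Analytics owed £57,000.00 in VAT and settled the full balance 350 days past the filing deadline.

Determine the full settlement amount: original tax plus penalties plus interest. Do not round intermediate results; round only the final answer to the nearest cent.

Penalty periods: ⌈350/30⌉ = 12; penalty = 12 × 1.5% × £57,000.00 = £10,260.00
Interest: £57,000.00 × ((1 + 0.0006)^350 − 1) = £57,000.00 × 0.23360037… = £13,315.2212…
Total = £57,000.00 + £10,260.0000 + £13,315.2212… = £80,575.22

£80,575.22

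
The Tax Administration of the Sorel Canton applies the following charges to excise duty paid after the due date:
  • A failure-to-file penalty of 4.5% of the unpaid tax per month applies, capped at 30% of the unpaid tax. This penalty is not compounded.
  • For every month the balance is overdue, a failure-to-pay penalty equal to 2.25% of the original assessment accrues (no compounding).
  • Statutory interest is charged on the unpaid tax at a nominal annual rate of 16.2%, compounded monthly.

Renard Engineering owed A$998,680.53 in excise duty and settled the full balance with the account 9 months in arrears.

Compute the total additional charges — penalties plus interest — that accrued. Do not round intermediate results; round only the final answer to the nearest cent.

Failure-to-file: 9 × 4.5% × A$998,680.53 = A$404,465.61…, capped at 30% × A$998,680.53 = A$299,604.16…
Failure-to-pay penalty = 2.25% × A$998,680.53 × 9 mo = A$202,232.81…
Interest (16.2%/yr ÷ 12 = 1.35%/month): A$998,680.53 × ((1 + 0.0135)^9 − 1) = A$128,102.6627…
Penalties + interest = A$501,836.9663… + A$128,102.6627… = A$629,939.63

A$629,939.63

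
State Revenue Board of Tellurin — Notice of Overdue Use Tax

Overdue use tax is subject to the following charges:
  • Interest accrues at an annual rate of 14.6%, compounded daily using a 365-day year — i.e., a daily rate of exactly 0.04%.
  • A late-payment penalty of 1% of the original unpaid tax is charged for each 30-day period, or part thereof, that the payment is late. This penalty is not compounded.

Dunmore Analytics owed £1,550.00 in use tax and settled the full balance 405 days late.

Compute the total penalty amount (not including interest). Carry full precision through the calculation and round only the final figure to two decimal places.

Penalty periods: ⌈405/30⌉ = 14; penalty = 14 × 1% × £1,550.00 = £217.00

£217.00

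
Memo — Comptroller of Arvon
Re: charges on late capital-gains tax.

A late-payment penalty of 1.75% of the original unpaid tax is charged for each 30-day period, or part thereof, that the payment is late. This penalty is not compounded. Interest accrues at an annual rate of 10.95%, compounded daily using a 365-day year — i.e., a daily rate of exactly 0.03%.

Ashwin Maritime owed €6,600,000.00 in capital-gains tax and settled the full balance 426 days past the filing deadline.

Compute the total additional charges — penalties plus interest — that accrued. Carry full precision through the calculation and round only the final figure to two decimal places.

Penalty periods: ⌈426/30⌉ = 15; penalty = 15 × 1.75% × €6,600,000.00 = €1,732,500.00
Interest: €6,600,000.00 × ((1 + 0.0003)^426 − 1) = €6,600,000.00 × 0.13630394… = €899,605.9778…
Penalties + interest = €1,732,500.0000 + €899,605.9778… = €2,632,105.98

€2,632,105.98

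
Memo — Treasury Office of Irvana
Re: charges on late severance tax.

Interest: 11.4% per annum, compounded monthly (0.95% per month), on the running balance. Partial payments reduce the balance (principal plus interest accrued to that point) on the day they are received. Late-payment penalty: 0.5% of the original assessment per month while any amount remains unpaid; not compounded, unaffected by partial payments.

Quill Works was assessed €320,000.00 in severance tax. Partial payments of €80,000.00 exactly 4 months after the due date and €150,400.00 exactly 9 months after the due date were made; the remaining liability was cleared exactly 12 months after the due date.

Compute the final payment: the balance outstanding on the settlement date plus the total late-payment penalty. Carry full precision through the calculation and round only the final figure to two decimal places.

€136,634.45

Balance at month 4: €320,000.0000 × (1 + 0.0095)^4 = €332,334.3800…
After €80,000.00 payment: €332,334.3800… − €80,000.00 = €252,334.3800…
Balance at month 9: €252,334.3800… × (1 + 0.0095)^5 = €264,550.1686…
After €150,400.00 payment: €264,550.1686… − €150,400.00 = €114,150.1686…
Balance at month 12: €114,150.1686… × (1 + 0.0095)^3 = €117,434.4525…
Penalty: 12 × 0.5% × €320,000.00 = €19,200.00
Final settlement = outstanding balance + penalty = €117,434.4525… + €19,200.00 = €136,634.45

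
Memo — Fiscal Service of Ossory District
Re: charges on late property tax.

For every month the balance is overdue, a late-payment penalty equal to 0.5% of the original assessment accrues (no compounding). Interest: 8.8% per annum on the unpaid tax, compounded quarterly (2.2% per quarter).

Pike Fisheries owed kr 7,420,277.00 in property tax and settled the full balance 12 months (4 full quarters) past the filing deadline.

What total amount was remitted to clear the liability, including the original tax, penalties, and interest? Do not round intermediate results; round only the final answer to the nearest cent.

Late-payment penalty = 0.5% × kr 7,420,277.00 × 12 mo = kr 445,216.62
Interest: kr 7,420,277.00 × ((1 + 0.022)^4 − 1) = kr 7,420,277.00 × 0.0909468… = kr 674,850.6431…
Total = kr 7,420,277.00 + kr 445,216.6200 + kr 674,850.6431… = kr 8,540,344.26

kr 8,540,344.26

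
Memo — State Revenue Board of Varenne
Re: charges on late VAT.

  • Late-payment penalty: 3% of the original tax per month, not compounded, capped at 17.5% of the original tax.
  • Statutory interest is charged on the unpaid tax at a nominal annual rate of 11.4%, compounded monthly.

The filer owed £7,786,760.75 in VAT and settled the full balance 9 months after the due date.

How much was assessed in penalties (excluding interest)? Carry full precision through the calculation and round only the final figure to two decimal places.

Penalty (uncapped): 9 × 3% × £7,786,760.75 = £2,102,425.40…; cap = 17.5% × £7,786,760.75 = £1,362,683.13… → penalty = £1,362,683.13…

£1,362,683.13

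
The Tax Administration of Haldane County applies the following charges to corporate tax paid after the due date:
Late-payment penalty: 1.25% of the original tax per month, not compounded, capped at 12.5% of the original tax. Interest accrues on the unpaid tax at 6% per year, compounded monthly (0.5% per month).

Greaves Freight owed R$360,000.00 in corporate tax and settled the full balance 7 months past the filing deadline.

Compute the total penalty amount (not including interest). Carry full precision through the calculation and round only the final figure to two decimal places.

Penalty: 7 × 1.25% × R$360,000.00 = R$31,500.00 (below the 12.5% cap of R$45,000.00)

R$31,500.00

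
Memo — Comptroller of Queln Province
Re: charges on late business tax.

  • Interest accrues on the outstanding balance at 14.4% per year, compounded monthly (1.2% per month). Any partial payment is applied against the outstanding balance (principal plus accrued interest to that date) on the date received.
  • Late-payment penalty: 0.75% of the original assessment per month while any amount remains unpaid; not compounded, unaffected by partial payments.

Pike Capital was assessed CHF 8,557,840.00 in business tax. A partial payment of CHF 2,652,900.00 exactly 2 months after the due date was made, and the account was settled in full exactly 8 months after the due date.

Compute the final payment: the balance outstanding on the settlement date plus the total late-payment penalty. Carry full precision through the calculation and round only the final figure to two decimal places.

CHF 7,078,477.34

Balance at month 2: CHF 8,557,840.0000 × (1 + 0.012)^2 = CHF 8,764,460.4890…
After CHF 2,652,900.00 payment: CHF 8,764,460.4890… − CHF 2,652,900.00 = CHF 6,111,560.4890…
Balance at month 8: CHF 6,111,560.4890… × (1 + 0.012)^6 = CHF 6,565,006.9404…
Penalty: 8 × 0.75% × CHF 8,557,840.00 = CHF 513,470.40
Final settlement = outstanding balance + penalty = CHF 6,565,006.9404… + CHF 513,470.40 = CHF 7,078,477.34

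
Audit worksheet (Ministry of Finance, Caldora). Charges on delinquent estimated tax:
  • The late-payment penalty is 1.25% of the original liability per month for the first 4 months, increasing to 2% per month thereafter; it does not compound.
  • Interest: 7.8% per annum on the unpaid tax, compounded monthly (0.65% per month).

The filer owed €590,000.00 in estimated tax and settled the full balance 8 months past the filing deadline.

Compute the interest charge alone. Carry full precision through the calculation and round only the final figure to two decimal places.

€31,387.12

Interest: €590,000.00 × ((1 + 0.0065)^8 − 1) = €590,000.00 × 0.0531985… = €31,387.1177…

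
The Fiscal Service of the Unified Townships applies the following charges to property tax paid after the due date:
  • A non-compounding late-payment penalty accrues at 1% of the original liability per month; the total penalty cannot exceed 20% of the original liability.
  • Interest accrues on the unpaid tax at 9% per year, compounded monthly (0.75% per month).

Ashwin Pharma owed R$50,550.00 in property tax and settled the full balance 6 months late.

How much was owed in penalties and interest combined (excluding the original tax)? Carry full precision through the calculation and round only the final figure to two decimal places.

R$5,350.83

Penalty: 6 × 1% × R$50,550.00 = R$3,033.00 (below the 20% cap of R$10,110.00)
Interest: R$50,550.00 × ((1 + 0.0075)^6 − 1) = R$50,550.00 × 0.0458522… = R$2,317.8305…
Penalties + interest = R$3,033.0000 + R$2,317.8305… = R$5,350.83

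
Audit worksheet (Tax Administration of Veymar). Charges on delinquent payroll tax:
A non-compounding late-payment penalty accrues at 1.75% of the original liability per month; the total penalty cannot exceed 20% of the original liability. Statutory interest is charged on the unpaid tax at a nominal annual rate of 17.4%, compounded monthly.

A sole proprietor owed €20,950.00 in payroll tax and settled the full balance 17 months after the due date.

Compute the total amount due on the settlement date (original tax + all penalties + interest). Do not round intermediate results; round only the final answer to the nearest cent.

Penalty (uncapped): 17 × 1.75% × €20,950.00 = €6,232.63…; cap = 20% × €20,950.00 = €4,190.00 → penalty = €4,190.00
Interest (17.4%/yr ÷ 12 = 1.45%/month): €20,950.00 × ((1 + 0.0145)^17 − 1) = €5,808.9397…
Total = €20,950.00 + €4,190.0000 + €5,808.9397… = €30,948.94

€30,948.94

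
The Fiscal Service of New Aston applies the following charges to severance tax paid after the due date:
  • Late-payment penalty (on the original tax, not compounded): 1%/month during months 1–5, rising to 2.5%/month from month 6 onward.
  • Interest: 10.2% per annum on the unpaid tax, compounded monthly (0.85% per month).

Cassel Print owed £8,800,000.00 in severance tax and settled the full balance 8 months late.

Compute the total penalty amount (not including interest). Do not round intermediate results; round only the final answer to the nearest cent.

£1,100,000.00

Penalty, months 1–5: 5 × 1% × £8,800,000.00 = £440,000.00
Penalty, months 6–8: 3 × 2.5% × £8,800,000.00 = £660,000.00
Total penalty = £440,000.00 + £660,000.00 = £1,100,000.00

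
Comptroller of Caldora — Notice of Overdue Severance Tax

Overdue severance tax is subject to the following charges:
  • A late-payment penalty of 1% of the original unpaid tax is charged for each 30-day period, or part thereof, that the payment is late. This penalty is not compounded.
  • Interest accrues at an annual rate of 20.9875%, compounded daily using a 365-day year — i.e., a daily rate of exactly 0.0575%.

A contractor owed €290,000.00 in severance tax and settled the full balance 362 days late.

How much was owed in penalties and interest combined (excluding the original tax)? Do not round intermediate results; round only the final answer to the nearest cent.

Penalty periods: ⌈362/30⌉ = 13; penalty = 13 × 1% × €290,000.00 = €37,700.00
Interest: €290,000.00 × ((1 + 0.000575)^362 − 1) = €290,000.00 × 0.23132421… = €67,084.0195…
Penalties + interest = €37,700.0000 + €67,084.0195… = €104,784.02

€104,784.02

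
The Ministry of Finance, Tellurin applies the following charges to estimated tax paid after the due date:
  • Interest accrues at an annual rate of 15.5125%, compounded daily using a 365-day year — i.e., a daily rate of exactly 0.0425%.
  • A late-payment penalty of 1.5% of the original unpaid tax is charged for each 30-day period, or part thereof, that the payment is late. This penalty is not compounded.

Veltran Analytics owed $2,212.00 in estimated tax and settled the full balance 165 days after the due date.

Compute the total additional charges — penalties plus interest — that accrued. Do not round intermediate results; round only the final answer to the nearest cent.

Penalty periods: ⌈165/30⌉ = 6; penalty = 6 × 1.5% × $2,212.00 = $199.08
Interest: $2,212.00 × ((1 + 0.000425)^165 − 1) = $2,212.00 × 0.07262627… = $160.6493…
Penalties + interest = $199.0800 + $160.6493… = $359.73

$359.73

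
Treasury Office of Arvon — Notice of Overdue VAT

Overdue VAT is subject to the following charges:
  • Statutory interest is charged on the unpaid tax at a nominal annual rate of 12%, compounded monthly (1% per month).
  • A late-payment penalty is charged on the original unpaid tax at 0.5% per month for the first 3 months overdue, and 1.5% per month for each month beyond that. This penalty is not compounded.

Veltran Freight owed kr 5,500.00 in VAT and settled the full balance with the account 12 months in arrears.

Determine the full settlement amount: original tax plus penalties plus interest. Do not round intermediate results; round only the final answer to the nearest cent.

kr 7,022.54

Penalty, months 1–3: 3 × 0.5% × kr 5,500.00 = kr 82.50
Penalty, months 4–12: 9 × 1.5% × kr 5,500.00 = kr 742.50
Interest: kr 5,500.00 × ((1 + 0.01)^12 − 1) = kr 5,500.00 × 0.1268250… = kr 697.5377…
Total = kr 5,500.00 + kr 825.0000 + kr 697.5377… = kr 7,022.54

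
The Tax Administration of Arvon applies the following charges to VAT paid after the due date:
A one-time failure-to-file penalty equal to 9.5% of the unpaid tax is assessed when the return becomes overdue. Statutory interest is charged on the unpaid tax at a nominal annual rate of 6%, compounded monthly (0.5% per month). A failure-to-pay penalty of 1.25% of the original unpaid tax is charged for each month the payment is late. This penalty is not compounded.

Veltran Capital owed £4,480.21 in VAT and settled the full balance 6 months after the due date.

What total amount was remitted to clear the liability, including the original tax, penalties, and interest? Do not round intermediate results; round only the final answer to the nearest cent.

Failure-to-file penalty: 9.5% × £4,480.21 = £425.62…
Failure-to-pay penalty = 1.25% × £4,480.21 × 6 mo = £336.02…
Interest: £4,480.21 × ((1 + 0.005)^6 − 1) = £4,480.21 × 0.0303775… = £136.0976…
Total = £4,480.21 + £761.6357 + £136.0976… = £5,377.94

£5,377.94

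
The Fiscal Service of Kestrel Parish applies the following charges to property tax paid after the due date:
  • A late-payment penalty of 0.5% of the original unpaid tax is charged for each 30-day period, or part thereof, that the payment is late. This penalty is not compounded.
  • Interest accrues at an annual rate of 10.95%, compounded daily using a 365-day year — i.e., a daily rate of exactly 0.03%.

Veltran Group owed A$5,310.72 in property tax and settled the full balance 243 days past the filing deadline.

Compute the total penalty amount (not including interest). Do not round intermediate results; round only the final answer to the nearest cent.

Penalty periods: ⌈243/30⌉ = 9; penalty = 9 × 0.5% × A$5,310.72 = A$238.98…

A$238.98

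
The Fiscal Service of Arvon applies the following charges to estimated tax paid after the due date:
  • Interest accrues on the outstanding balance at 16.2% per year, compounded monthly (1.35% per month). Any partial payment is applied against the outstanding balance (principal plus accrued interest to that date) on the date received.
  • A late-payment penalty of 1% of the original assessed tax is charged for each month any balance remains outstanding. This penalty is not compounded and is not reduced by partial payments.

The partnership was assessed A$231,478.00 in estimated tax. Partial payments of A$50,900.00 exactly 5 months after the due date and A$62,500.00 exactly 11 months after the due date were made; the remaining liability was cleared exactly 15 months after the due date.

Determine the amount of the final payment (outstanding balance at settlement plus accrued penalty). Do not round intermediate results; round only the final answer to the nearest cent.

A$193,625.27

Balance at month 5: A$231,478.0000 × (1 + 0.0135)^5 = A$247,530.3674…
After A$50,900.00 payment: A$247,530.3674… − A$50,900.00 = A$196,630.3674…
Balance at month 11: A$196,630.3674… × (1 + 0.0135)^6 = A$213,104.7396…
After A$62,500.00 payment: A$213,104.7396… − A$62,500.00 = A$150,604.7396…
Balance at month 15: A$150,604.7396… × (1 + 0.0135)^4 = A$158,903.5690…
Penalty: 15 × 1% × A$231,478.00 = A$34,721.70
Final settlement = outstanding balance + penalty = A$158,903.5690… + A$34,721.70 = A$193,625.27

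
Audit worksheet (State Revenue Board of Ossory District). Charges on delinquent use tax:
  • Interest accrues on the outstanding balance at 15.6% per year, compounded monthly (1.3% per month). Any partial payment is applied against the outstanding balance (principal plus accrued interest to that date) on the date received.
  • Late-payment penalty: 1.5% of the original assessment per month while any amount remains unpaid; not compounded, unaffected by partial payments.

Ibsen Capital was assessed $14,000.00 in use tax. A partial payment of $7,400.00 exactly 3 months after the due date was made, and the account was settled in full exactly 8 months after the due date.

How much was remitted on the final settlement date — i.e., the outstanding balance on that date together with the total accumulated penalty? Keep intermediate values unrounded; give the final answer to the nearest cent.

$9,310.33

Balance at month 3: $14,000.0000 × (1 + 0.013)^3 = $14,553.1288…
After $7,400.00 payment: $14,553.1288… − $7,400.00 = $7,153.1288…
Balance at month 8: $7,153.1288… × (1 + 0.013)^5 = $7,630.3291…
Penalty: 8 × 1.5% × $14,000.00 = $1,680.00
Final settlement = outstanding balance + penalty = $7,630.3291… + $1,680.00 = $9,310.33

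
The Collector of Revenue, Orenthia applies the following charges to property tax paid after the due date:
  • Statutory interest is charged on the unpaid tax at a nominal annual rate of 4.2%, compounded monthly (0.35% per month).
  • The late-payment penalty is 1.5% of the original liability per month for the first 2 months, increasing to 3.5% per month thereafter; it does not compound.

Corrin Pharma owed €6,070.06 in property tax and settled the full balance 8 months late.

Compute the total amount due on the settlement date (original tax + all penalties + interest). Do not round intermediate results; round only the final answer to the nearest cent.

€7,698.93

Penalty, months 1–2: 2 × 1.5% × €6,070.06 = €182.10…
Penalty, months 3–8: 6 × 3.5% × €6,070.06 = €1,274.71…
Interest: €6,070.06 × ((1 + 0.0035)^8 − 1) = €6,070.06 × 0.0283454… = €172.0583…
Total = €6,070.06 + €1,456.8144 + €172.0583… = €7,698.93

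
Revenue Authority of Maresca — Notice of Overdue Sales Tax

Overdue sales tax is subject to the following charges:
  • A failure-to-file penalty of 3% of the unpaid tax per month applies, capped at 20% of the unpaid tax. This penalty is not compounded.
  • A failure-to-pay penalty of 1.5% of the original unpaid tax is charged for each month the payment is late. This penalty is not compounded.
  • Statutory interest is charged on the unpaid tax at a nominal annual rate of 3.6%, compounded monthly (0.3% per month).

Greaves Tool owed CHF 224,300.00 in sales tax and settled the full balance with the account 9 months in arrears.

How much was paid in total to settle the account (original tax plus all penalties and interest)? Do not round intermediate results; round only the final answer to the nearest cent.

Failure-to-file: 9 × 3% × CHF 224,300.00 = CHF 60,561.00, capped at 20% × CHF 224,300.00 = CHF 44,860.00
Failure-to-pay penalty: 9 × 1.5% × CHF 224,300.00 = CHF 30,280.50
Interest: CHF 224,300.00 × ((1 + 0.003)^9 − 1) = CHF 224,300.00 × 0.0273263… = CHF 6,129.2842…
Total = CHF 224,300.00 + CHF 75,140.5000 + CHF 6,129.2842… = CHF 305,569.78

CHF 305,569.78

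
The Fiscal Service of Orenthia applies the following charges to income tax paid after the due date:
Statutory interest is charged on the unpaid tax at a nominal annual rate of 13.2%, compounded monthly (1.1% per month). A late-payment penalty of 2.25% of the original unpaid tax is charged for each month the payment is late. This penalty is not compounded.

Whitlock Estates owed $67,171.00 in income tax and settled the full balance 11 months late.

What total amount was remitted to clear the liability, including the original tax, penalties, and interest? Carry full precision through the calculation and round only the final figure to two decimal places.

$92,385.62

Late-payment penalty: 11 × 2.25% × $67,171.00 = $16,624.82…
Interest: $67,171.00 × ((1 + 0.011)^11 − 1) = $67,171.00 × 0.1278795… = $8,589.7954…
Total = $67,171.00 + $16,624.8225 + $8,589.7954… = $92,385.62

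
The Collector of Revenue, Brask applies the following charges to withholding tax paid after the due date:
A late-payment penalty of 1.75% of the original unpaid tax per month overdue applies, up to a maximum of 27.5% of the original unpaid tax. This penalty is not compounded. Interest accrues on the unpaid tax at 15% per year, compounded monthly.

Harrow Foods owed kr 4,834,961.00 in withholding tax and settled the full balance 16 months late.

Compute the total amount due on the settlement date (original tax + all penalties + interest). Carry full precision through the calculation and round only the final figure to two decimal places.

Penalty (uncapped): 16 × 1.75% × kr 4,834,961.00 = kr 1,353,789.08; cap = 27.5% × kr 4,834,961.00 = kr 1,329,614.28… → penalty = kr 1,329,614.28…
Interest (15%/yr ÷ 12 = 1.25%/month): kr 4,834,961.00 × ((1 + 0.0125)^16 − 1) = kr 1,063,157.3875…
Total = kr 4,834,961.00 + kr 1,329,614.2750 + kr 1,063,157.3875… = kr 7,227,732.66

kr 7,227,732.66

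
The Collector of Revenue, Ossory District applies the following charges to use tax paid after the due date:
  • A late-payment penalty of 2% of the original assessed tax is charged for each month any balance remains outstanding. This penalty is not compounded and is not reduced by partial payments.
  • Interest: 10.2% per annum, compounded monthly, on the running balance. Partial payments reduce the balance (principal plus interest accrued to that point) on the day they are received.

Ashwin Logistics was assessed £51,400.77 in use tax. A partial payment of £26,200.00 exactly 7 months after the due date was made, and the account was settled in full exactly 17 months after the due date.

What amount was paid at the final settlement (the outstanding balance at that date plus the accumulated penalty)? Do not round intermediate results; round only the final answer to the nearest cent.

Monthly rate = 10.2% ÷ 12 = 0.85%
Balance at month 7: £51,400.7700 × (1 + 0.0085)^7 = £54,538.2179…
After £26,200.00 payment: £54,538.2179… − £26,200.00 = £28,338.2179…
Balance at month 17: £28,338.2179… × (1 + 0.0085)^10 = £30,841.2208…
Penalty: 17 × 2% × £51,400.77 = £17,476.26…
Final settlement = outstanding balance + penalty = £30,841.2208… + £17,476.26… = £48,317.48

£48,317.48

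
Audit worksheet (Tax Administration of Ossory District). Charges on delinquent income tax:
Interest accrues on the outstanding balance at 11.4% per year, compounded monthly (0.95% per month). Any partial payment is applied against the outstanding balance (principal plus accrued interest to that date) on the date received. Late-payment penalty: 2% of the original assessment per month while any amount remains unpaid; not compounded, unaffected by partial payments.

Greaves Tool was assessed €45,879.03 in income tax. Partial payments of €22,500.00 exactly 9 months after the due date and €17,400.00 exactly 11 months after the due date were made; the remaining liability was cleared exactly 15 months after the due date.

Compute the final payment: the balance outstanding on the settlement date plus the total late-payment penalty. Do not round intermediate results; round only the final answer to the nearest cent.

€24,749.65

Balance at month 9: €45,879.0300 × (1 + 0.0095)^9 = €49,954.0998…
After €22,500.00 payment: €49,954.0998… − €22,500.00 = €27,454.0998…
Balance at month 11: €27,454.0998… × (1 + 0.0095)^2 = €27,978.2054…
After €17,400.00 payment: €27,978.2054… − €17,400.00 = €10,578.2054…
Balance at month 15: €10,578.2054… × (1 + 0.0095)^4 = €10,985.9416…
Penalty: 15 × 2% × €45,879.03 = €13,763.71…
Final settlement = outstanding balance + penalty = €10,985.9416… + €13,763.71… = €24,749.65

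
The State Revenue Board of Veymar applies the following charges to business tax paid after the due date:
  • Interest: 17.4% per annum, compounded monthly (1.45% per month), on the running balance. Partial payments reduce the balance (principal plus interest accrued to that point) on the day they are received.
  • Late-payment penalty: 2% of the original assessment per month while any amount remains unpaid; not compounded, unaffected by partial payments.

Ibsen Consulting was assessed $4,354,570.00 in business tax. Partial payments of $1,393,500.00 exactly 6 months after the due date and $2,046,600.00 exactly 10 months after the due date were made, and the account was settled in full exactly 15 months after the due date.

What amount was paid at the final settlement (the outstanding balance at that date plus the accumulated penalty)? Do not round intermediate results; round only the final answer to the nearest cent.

Balance at month 6: $4,354,570.0000 × (1 + 0.0145)^6 = $4,747,419.2284…
After $1,393,500.00 payment: $4,747,419.2284… − $1,393,500.00 = $3,353,919.2284…
Balance at month 10: $3,353,919.2284… × (1 + 0.0145)^4 = $3,552,718.5603…
After $2,046,600.00 payment: $3,552,718.5603… − $2,046,600.00 = $1,506,118.5603…
Balance at month 15: $1,506,118.5603… × (1 + 0.0145)^5 = $1,618,525.0200…
Penalty: 15 × 2% × $4,354,570.00 = $1,306,371.00
Final settlement = outstanding balance + penalty = $1,618,525.0200… + $1,306,371.00 = $2,924,896.02

$2,924,896.02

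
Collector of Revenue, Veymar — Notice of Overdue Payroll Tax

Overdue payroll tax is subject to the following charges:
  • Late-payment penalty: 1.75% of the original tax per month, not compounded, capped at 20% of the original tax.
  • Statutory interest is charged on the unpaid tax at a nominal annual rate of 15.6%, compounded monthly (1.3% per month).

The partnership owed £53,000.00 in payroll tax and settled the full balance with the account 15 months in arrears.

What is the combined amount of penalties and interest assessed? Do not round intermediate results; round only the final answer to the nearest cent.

Penalty (uncapped): 15 × 1.75% × £53,000.00 = £13,912.50; cap = 20% × £53,000.00 = £10,600.00 → penalty = £10,600.00
Interest: £53,000.00 × ((1 + 0.013)^15 − 1) = £53,000.00 × 0.2137848… = £11,330.5923…
Penalties + interest = £10,600.0000 + £11,330.5923… = £21,930.59

£21,930.59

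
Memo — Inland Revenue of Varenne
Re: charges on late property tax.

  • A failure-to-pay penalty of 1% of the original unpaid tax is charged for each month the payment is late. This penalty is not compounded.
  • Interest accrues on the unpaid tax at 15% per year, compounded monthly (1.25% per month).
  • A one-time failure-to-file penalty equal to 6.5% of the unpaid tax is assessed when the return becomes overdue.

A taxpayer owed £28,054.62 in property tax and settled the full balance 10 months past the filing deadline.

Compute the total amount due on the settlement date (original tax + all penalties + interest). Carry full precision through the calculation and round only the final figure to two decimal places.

£36,394.44

Failure-to-file penalty: 6.5% × £28,054.62 = £1,823.55…
Failure-to-pay penalty: 10 × 1% × £28,054.62 = £2,805.46…
Interest: £28,054.62 × ((1 + 0.0125)^10 − 1) = £28,054.62 × 0.1322708… = £3,710.8079…
Total = £28,054.62 + £4,629.0123 + £3,710.8079… = £36,394.44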